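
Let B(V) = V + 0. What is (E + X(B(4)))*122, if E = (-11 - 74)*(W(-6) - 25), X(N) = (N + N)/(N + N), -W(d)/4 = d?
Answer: 10492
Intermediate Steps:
B(V) = V
W(d) = -4*d
X(N) = 1 (X(N) = (2*N)/((2*N)) = (2*N)*(1/(2*N)) = 1)
E = 85 (E = (-11 - 74)*(-4*(-6) - 25) = -85*(24 - 25) = -85*(-1) = 85)
(E + X(B(4)))*122 = (85 + 1)*122 = 86*122 = 10492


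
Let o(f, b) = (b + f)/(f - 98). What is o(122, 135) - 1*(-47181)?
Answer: 1132601/24 ≈ 47192.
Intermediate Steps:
o(f, b) = (b + f)/(-98 + f)
o(122, 135) - 1*(-47181) = (135 + 122)/(-98 + 122) - 1*(-47181) = 257/24 + 47181 = 1132601/24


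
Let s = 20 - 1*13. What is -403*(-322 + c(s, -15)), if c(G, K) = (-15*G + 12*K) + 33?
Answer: 231322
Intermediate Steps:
s = 7 (s = 20 - 13 = 7)
c(G, K) = 33 - 15*G + 12*K
-403*(-322 + c(s, -15)) = -403*(-322 + (33 - 15*7 + 12*(-15))) = -403*(-322 + (33 - 105 - 180)) = -403*(-322 - 252) = -403*(-574) = 231322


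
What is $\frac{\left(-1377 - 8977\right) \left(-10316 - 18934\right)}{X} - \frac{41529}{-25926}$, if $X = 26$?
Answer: $\frac{100664190343}{8642} \approx 1.1648 \cdot 10^{7}$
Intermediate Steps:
$\frac{\left(-1377 - 8977\right) \left(-10316 - 18934\right)}{X} - \frac{41529}{-25926} = \frac{\left(-1377 - 8977\right) \left(-10316 - 18934\right)}{26} - \frac{41529}{-25926} = \left(-10354\right) \left(-29250\right) \frac{1}{26} - - \frac{13843}{8642} = 302854500 \cdot \frac{1}{26} + \frac{13843}{8642} = 11648250 + \frac{13843}{8642} = \frac{100664190343}{8642}$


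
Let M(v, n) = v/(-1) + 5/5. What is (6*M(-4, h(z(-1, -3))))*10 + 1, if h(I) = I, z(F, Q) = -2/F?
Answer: 301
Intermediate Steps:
M(v, n) = 1 - v (M(v, n) = v*(-1) + 5*(⅕) = -v + 1 = 1 - v)
(6*M(-4, h(z(-1, -3))))*10 + 1 = (6*(1 - 1*(-4)))*10 + 1 = (6*(1 + 4))*10 + 1 = (6*5)*10 + 1 = 30*10 + 1 = 300 + 1 = 301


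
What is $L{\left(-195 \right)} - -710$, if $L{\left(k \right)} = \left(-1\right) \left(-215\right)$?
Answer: $925$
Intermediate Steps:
$L{\left(k \right)} = 215$
$L{\left(-195 \right)} - -710 = 215 - -710 = 215 + 710 = 925$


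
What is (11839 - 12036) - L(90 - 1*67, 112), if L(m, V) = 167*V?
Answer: -18901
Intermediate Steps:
(11839 - 12036) - L(90 - 1*67, 112) = (11839 - 12036) - 167*112 = -197 - 1*18704 = -197 - 18704 = -18901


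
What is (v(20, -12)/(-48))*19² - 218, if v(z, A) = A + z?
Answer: -1669/6 ≈ -278.17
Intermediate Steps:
(v(20, -12)/(-48))*19² - 218 = ((-12 + 20)/(-48))*19² - 218 = (8*(-1/48))*361 - 218 = -⅙*361 - 218 = -361/6 - 218 = -1669/6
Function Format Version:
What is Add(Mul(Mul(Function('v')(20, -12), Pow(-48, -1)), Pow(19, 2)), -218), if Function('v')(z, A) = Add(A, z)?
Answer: Rational(-1669, 6) ≈ -278.17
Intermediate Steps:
Add(Mul(Mul(Function('v')(20, -12), Pow(-48, -1)), Pow(19, 2)), -218) = Add(Mul(Mul(Add(-12, 20), Pow(-48, -1)), Pow(19, 2)), -218) = Add(Mul(Mul(8, Rational(-1, 48)), 361), -218) = Add(Mul(Rational(-1, 6), 361), -218) = Add(Rational(-361, 6), -218) = Rational(-1669, 6)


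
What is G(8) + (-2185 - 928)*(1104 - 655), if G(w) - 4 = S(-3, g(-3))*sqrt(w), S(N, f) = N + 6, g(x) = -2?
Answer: -1397733 + 6*sqrt(2) ≈ -1.3977e+6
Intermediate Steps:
S(N, f) = 6 + N
G(w) = 4 + 3*sqrt(w) (G(w) = 4 + (6 - 3)*sqrt(w) = 4 + 3*sqrt(w))
G(8) + (-2185 - 928)*(1104 - 655) = (4 + 3*sqrt(8)) + (-2185 - 928)*(1104 - 655) = (4 + 3*(2*sqrt(2))) - 3113*449 = (4 + 6*sqrt(2)) - 1397737 = -1397733 + 6*sqrt(2)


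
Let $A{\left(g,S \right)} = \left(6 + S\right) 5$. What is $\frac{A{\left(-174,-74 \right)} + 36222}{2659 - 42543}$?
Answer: $- \frac{17941}{19942} \approx -0.89966$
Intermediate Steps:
$A{\left(g,S \right)} = 30 + 5 S$
$\frac{A{\left(-174,-74 \right)} + 36222}{2659 - 42543} = \frac{\left(30 + 5 \left(-74\right)\right) + 36222}{2659 - 42543} = \frac{\left(30 - 370\right) + 36222}{-39884} = \left(-340 + 36222\right) \left(- \frac{1}{39884}\right) = 35882 \left(- \frac{1}{39884}\right) = - \frac{17941}{19942}$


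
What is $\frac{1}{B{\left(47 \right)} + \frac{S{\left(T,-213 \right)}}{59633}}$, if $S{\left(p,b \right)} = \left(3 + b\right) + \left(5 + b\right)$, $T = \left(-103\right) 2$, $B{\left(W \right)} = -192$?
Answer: $- \frac{59633}{11449954} \approx -0.0052081$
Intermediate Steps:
$T = -206$
$S{\left(p,b \right)} = 8 + 2 b$
$\frac{1}{B{\left(47 \right)} + \frac{S{\left(T,-213 \right)}}{59633}} = \frac{1}{-192 + \frac{8 + 2 \left(-213\right)}{59633}} = \frac{1}{-192 + \left(8 - 426\right) \frac{1}{59633}} = \frac{1}{-192 - \frac{418}{59633}} = \frac{1}{- \frac{11449954}{59633}} = - \frac{59633}{11449954}$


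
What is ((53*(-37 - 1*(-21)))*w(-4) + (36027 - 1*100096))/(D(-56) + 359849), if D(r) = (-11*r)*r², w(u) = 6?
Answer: -69157/2291625 ≈ -0.030178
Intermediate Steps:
D(r) = -11*r³
((53*(-37 - 1*(-21)))*w(-4) + (36027 - 1*100096))/(D(-56) + 359849) = ((53*(-37 - 1*(-21)))*6 + (36027 - 1*100096))/(-11*(-56)³ + 359849) = ((53*(-37 + 21))*6 + (36027 - 100096))/(-11*(-175616) + 359849) = ((53*(-16))*6 - 64069)/(1931776 + 359849) = (-848*6 - 64069)/2291625 = (-5088 - 64069)*(1/2291625) = -69157*1/2291625 = -69157/2291625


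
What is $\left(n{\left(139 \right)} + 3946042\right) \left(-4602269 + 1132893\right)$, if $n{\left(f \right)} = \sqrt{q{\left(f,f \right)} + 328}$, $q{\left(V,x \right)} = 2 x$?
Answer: $-13690303409792 - 3469376 \sqrt{606} \approx -1.369 \cdot 10^{13}$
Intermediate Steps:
$n{\left(f \right)} = \sqrt{328 + 2 f}$ ($n{\left(f \right)} = \sqrt{2 f + 328} = \sqrt{328 + 2 f}$)
$\left(n{\left(139 \right)} + 3946042\right) \left(-4602269 + 1132893\right) = \left(\sqrt{328 + 2 \cdot 139} + 3946042\right) \left(-4602269 + 1132893\right) = \left(\sqrt{328 + 278} + 3946042\right) \left(-3469376\right) = \left(\sqrt{606} + 3946042\right) \left(-3469376\right) = \left(3946042 + \sqrt{606}\right) \left(-3469376\right) = -13690303409792 - 3469376 \sqrt{606}$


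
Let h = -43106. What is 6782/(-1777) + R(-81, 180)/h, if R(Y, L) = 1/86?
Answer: -25141662489/6587545132 ≈ -3.8165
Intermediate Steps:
R(Y, L) = 1/86
6782/(-1777) + R(-81, 180)/h = 6782/(-1777) + (1/86)/(-43106) = 6782*(-1/1777) + (1/86)*(-1/43106) = -6782/1777 - 1/3707116 = -25141662489/6587545132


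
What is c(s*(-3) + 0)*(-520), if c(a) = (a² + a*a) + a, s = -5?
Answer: -241800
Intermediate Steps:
c(a) = a + 2*a² (c(a) = (a² + a²) + a = 2*a² + a = a + 2*a²)
c(s*(-3) + 0)*(-520) = ((-5*(-3) + 0)*(1 + 2*(-5*(-3) + 0)))*(-520) = ((15 + 0)*(1 + 2*(15 + 0)))*(-520) = (15*(1 + 2*15))*(-520) = (15*(1 + 30))*(-520) = (15*31)*(-520) = 465*(-520) = -241800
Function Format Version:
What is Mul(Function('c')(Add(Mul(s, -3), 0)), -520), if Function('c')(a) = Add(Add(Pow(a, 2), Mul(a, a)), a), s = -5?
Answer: -241800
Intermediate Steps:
Function('c')(a) = Add(a, Mul(2, Pow(a, 2))) (Function('c')(a) = Add(Add(Pow(a, 2), Pow(a, 2)), a) = Add(Mul(2, Pow(a, 2)), a) = Add(a, Mul(2, Pow(a, 2))))
Mul(Function('c')(Add(Mul(s, -3), 0)), -520) = Mul(Mul(Add(Mul(-5, -3), 0), Add(1, Mul(2, Add(Mul(-5, -3), 0)))), -520) = Mul(Mul(Add(15, 0), Add(1, Mul(2, Add(15, 0)))), -520) = Mul(Mul(15, Add(1, Mul(2, 15))), -520) = Mul(Mul(15, Add(1, 30)), -520) = Mul(Mul(15, 31), -520) = Mul(465, -520) = -241800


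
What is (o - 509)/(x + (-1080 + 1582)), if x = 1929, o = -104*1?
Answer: -613/2431 ≈ -0.25216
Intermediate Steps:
o = -104
(o - 509)/(x + (-1080 + 1582)) = (-104 - 509)/(1929 + (-1080 + 1582)) = -613/(1929 + 502) = -613/2431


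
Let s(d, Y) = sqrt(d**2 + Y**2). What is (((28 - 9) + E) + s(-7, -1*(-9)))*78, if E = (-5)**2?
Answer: 3432 + 78*sqrt(130) ≈ 4321.3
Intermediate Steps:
E = 25
s(d, Y) = sqrt(Y**2 + d**2)
(((28 - 9) + E) + s(-7, -1*(-9)))*78 = (((28 - 9) + 25) + sqrt((-1*(-9))**2 + (-7)**2))*78 = ((19 + 25) + sqrt(9**2 + 49))*78 = (44 + sqrt(81 + 49))*78 = (44 + sqrt(130))*78 = 3432 + 78*sqrt(130)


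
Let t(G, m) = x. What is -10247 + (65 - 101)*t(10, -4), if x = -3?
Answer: -10139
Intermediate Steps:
t(G, m) = -3
-10247 + (65 - 101)*t(10, -4) = -10247 + (65 - 101)*(-3) = -10247 - 36*(-3) = -10247 + 108 = -10139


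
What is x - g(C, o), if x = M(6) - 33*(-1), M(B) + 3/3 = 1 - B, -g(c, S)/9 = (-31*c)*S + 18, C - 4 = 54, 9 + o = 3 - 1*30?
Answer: 582741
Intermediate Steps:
o = -36 (o = -9 + (3 - 1*30) = -9 + (3 - 30) = -9 - 27 = -36)
C = 58 (C = 4 + 54 = 58)
g(c, S) = -162 + 279*S*c (g(c, S) = -9*((-31*c)*S + 18) = -9*(-31*S*c + 18) = -9*(18 - 31*S*c) = -162 + 279*S*c)
M(B) = -B (M(B) = -1 + (1 - B) = -B)
x = 27 (x = -1*6 - 33*(-1) = -6 + 33 = 27)
x - g(C, o) = 27 - (-162 + 279*(-36)*58) = 27 - (-162 - 582552) = 27 - 1*(-582714) = 27 + 582714 = 582741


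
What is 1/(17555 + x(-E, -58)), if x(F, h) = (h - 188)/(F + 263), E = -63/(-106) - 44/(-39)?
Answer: 1080121/18960507191 ≈ 5.6967e-5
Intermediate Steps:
E = 7121/4134 (E = -63*(-1/106) - 44*(-1/39) = 63/106 + 44/39 = 7121/4134 ≈ 1.7225)
x(F, h) = (-188 + h)/(263 + F)
1/(17555 + x(-E, -58)) = 1/(17555 + (-188 - 58)/(263 - 1*7121/4134)) = 1/(17555 - 246/(263 - 7121/4134)) = 1/(17555 - 246/(1080121/4134)) = 1/(17555 + (4134/1080121)*(-246)) = 1/(17555 - 1016964/1080121) = 1/(18960507191/1080121) = 1080121/18960507191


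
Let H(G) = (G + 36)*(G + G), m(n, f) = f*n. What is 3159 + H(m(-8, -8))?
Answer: 15959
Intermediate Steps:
H(G) = 2*G*(36 + G) (H(G) = (36 + G)*(2*G) = 2*G*(36 + G))
3159 + H(m(-8, -8)) = 3159 + 2*(-8*(-8))*(36 - 8*(-8)) = 3159 + 2*64*(36 + 64) = 3159 + 2*64*100 = 3159 + 12800 = 15959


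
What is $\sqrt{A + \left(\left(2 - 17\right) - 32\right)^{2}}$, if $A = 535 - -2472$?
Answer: $4 \sqrt{326} \approx 72.222$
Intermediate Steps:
$A = 3007$ ($A = 535 + 2472 = 3007$)
$\sqrt{A + \left(\left(2 - 17\right) - 32\right)^{2}} = \sqrt{3007 + \left(\left(2 - 17\right) - 32\right)^{2}} = \sqrt{3007 + \left(-15 - 32\right)^{2}} = \sqrt{3007 + \left(-47\right)^{2}} = \sqrt{3007 + 2209} = \sqrt{5216} = 4 \sqrt{326}$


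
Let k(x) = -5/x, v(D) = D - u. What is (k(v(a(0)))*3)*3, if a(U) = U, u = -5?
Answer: -9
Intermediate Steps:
v(D) = 5 + D (v(D) = D - 1*(-5) = D + 5 = 5 + D)
(k(v(a(0)))*3)*3 = (-5/(5 + 0)*3)*3 = (-5/5*3)*3 = (-5*⅕*3)*3 = -1*3*3 = -3*3 = -9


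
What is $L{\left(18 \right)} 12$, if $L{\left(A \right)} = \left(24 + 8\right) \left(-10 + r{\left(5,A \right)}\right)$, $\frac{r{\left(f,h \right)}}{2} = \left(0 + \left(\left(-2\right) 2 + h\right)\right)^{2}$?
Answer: $146688$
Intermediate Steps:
$r{\left(f,h \right)} = 2 \left(-4 + h\right)^{2}$ ($r{\left(f,h \right)} = 2 \left(0 + \left(\left(-2\right) 2 + h\right)\right)^{2} = 2 \left(0 + \left(-4 + h\right)\right)^{2} = 2 \left(-4 + h\right)^{2}$)
$L{\left(A \right)} = -320 + 64 \left(-4 + A\right)^{2}$ ($L{\left(A \right)} = \left(24 + 8\right) \left(-10 + 2 \left(-4 + A\right)^{2}\right) = 32 \left(-10 + 2 \left(-4 + A\right)^{2}\right) = -320 + 64 \left(-4 + A\right)^{2}$)
$L{\left(18 \right)} 12 = \left(-320 + 64 \left(-4 + 18\right)^{2}\right) 12 = \left(-320 + 64 \cdot 14^{2}\right) 12 = \left(-320 + 64 \cdot 196\right) 12 = \left(-320 + 12544\right) 12 = 12224 \cdot 12 = 146688$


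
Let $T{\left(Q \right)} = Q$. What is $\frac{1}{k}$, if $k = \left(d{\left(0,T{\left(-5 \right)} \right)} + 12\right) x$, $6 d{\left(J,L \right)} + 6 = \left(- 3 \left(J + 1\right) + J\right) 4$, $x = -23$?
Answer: $- \frac{1}{207} \approx -0.0048309$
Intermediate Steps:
$d{\left(J,L \right)} = -3 - \frac{4 J}{3}$ ($d{\left(J,L \right)} = -1 + \frac{\left(- 3 \left(J + 1\right) + J\right) 4}{6} = -1 + \frac{\left(- 3 \left(1 + J\right) + J\right) 4}{6} = -1 + \frac{\left(\left(-3 - 3 J\right) + J\right) 4}{6} = -1 + \frac{\left(-3 - 2 J\right) 4}{6} = -1 + \frac{-12 - 8 J}{6} = -1 - \left(2 + \frac{4 J}{3}\right) = -3 - \frac{4 J}{3}$)
$k = -207$ ($k = \left(\left(-3 - 0\right) + 12\right) \left(-23\right) = \left(\left(-3 + 0\right) + 12\right) \left(-23\right) = \left(-3 + 12\right) \left(-23\right) = 9 \left(-23\right) = -207$)
$\frac{1}{k} = \frac{1}{-207} = - \frac{1}{207}$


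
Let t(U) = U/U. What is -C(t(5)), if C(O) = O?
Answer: -1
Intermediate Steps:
t(U) = 1
-C(t(5)) = -1*1 = -1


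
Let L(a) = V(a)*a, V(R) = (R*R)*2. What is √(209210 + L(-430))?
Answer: I*√158804790 ≈ 12602.0*I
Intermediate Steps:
V(R) = 2*R² (V(R) = R²*2 = 2*R²)
L(a) = 2*a³ (L(a) = (2*a²)*a = 2*a³)
√(209210 + L(-430)) = √(209210 + 2*(-430)³) = √(209210 + 2*(-79507000)) = √(209210 - 159014000) = √(-158804790) = I*√158804790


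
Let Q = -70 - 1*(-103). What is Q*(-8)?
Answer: -264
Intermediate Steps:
Q = 33 (Q = -70 + 103 = 33)
Q*(-8) = 33*(-8) = -264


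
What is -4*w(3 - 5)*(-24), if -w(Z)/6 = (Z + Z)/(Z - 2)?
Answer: -576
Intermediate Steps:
w(Z) = -12*Z/(-2 + Z) (w(Z) = -6*(Z + Z)/(Z - 2) = -6*2*Z/(-2 + Z) = -12*Z/(-2 + Z))
-4*w(3 - 5)*(-24) = -(-48)*(3 - 5)/(-2 + (3 - 5))*(-24) = -(-48)*(-2)/(-2 - 2)*(-24) = -(-48)*(-2)/(-4)*(-24) = -(-48)*(-2)*(-1)/4*(-24) = -4*(-6)*(-24) = 24*(-24) = -576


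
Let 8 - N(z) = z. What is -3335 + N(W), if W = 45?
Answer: -3372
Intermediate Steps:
N(z) = 8 - z
-3335 + N(W) = -3335 + (8 - 1*45) = -3335 + (8 - 45) = -3335 - 37 = -3372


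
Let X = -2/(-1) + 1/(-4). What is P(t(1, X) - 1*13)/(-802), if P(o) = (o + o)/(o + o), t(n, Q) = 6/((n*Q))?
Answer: -1/802 ≈ -0.0012469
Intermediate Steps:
X = 7/4 (X = -2*(-1) + 1*(-¼) = 2 - ¼ = 7/4 ≈ 1.7500)
t(n, Q) = 6/(Q*n) (t(n, Q) = 6/((Q*n)) = 6*(1/(Q*n)) = 6/(Q*n))
P(o) = 1 (P(o) = (2*o)/((2*o)) = (2*o)*(1/(2*o)) = 1)
P(t(1, X) - 1*13)/(-802) = 1/(-802) = 1*(-1/802) = -1/802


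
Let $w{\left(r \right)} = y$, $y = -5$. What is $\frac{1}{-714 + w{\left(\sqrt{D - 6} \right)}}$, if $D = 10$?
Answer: $- \frac{1}{719} \approx -0.0013908$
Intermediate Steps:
$w{\left(r \right)} = -5$
$\frac{1}{-714 + w{\left(\sqrt{D - 6} \right)}} = \frac{1}{-714 - 5} = \frac{1}{-719} = - \frac{1}{719}$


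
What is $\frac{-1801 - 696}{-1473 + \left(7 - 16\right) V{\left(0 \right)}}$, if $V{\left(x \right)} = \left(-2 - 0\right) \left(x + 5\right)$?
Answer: $\frac{2497}{1383} \approx 1.8055$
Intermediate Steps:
$V{\left(x \right)} = -10 - 2 x$ ($V{\left(x \right)} = \left(-2 + 0\right) \left(5 + x\right) = - 2 \left(5 + x\right) = -10 - 2 x$)
$\frac{-1801 - 696}{-1473 + \left(7 - 16\right) V{\left(0 \right)}} = \frac{-1801 - 696}{-1473 + \left(7 - 16\right) \left(-10 - 0\right)} = - \frac{2497}{-1473 - 9 \left(-10 + 0\right)} = - \frac{2497}{-1473 - -90} = - \frac{2497}{-1473 + 90} = - \frac{2497}{-1383} = \left(-2497\right) \left(- \frac{1}{1383}\right) = \frac{2497}{1383}$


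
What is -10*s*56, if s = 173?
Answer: -96880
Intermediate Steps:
-10*s*56 = -10*173*56 = -1730*56 = -96880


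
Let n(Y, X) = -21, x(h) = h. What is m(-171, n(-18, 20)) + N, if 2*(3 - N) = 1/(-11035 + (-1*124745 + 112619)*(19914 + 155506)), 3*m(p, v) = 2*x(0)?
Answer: 12762923731/4254307910 ≈ 3.0000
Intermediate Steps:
m(p, v) = 0 (m(p, v) = (2*0)/3 = (⅓)*0 = 0)
N = 12762923731/4254307910 (N = 3 - 1/(2*(-11035 + (-1*124745 + 112619)*(19914 + 155506))) = 3 - 1/(2*(-11035 + (-124745 + 112619)*175420)) = 3 - 1/(2*(-11035 - 12126*175420)) = 3 - 1/(2*(-11035 - 2127142920)) = 3 - ½/(-2127153955) = 3 - ½*(-1/2127153955) = 3 + 1/4254307910 = 12762923731/4254307910 ≈ 3.0000)
m(-171, n(-18, 20)) + N = 0 + 12762923731/4254307910 = 12762923731/4254307910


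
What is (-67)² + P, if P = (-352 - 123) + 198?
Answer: 4212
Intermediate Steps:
P = -277 (P = -475 + 198 = -277)
(-67)² + P = (-67)² - 277 = 4489 - 277 = 4212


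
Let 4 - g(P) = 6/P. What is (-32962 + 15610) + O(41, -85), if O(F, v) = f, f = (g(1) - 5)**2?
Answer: -17303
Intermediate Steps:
g(P) = 4 - 6/P
f = 49 (f = ((4 - 6/1) - 5)**2 = ((4 - 6*1) - 5)**2 = ((4 - 6) - 5)**2 = (-2 - 5)**2 = (-7)**2 = 49)
O(F, v) = 49
(-32962 + 15610) + O(41, -85) = (-32962 + 15610) + 49 = -17352 + 49 = -17303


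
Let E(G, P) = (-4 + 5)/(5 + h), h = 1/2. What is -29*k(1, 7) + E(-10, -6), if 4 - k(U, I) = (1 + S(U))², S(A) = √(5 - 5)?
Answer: -955/11 ≈ -86.818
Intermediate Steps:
h = ½ ≈ 0.50000
S(A) = 0 (S(A) = √0 = 0)
k(U, I) = 3 (k(U, I) = 4 - (1 + 0)² = 4 - 1*1² = 4 - 1*1 = 4 - 1 = 3)
E(G, P) = 2/11 (E(G, P) = (-4 + 5)/(5 + ½) = 1/(11/2) = 1*(2/11) = 2/11)
-29*k(1, 7) + E(-10, -6) = -29*3 + 2/11 = -87 + 2/11 = -955/11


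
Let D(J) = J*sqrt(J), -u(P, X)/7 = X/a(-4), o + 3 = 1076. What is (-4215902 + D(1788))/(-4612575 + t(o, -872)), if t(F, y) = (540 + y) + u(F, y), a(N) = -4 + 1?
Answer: 12647706/13844825 - 10728*sqrt(447)/13844825 ≈ 0.89715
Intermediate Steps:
o = 1073 (o = -3 + 1076 = 1073)
a(N) = -3
u(P, X) = 7*X/3 (u(P, X) = -7*X/(-3) = -7*X*(-1)/3 = -(-7)*X/3 = 7*X/3)
t(F, y) = 540 + 10*y/3 (t(F, y) = (540 + y) + 7*y/3 = 540 + 10*y/3)
D(J) = J**(3/2)
(-4215902 + D(1788))/(-4612575 + t(o, -872)) = (-4215902 + 1788**(3/2))/(-4612575 + (540 + (10/3)*(-872))) = (-4215902 + 3576*sqrt(447))/(-4612575 + (540 - 8720/3)) = (-4215902 + 3576*sqrt(447))/(-4612575 - 7100/3) = (-4215902 + 3576*sqrt(447))/(-13844825/3) = (-4215902 + 3576*sqrt(447))*(-3/13844825) = 12647706/13844825 - 10728*sqrt(447)/13844825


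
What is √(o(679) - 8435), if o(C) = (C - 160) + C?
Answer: I*√7237 ≈ 85.071*I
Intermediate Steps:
o(C) = -160 + 2*C (o(C) = (-160 + C) + C = -160 + 2*C)
√(o(679) - 8435) = √((-160 + 2*679) - 8435) = √((-160 + 1358) - 8435) = √(1198 - 8435) = √(-7237) = I*√7237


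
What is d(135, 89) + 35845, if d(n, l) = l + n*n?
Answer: 54159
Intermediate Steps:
d(n, l) = l + n**2
d(135, 89) + 35845 = (89 + 135**2) + 35845 = (89 + 18225) + 35845 = 18314 + 35845 = 54159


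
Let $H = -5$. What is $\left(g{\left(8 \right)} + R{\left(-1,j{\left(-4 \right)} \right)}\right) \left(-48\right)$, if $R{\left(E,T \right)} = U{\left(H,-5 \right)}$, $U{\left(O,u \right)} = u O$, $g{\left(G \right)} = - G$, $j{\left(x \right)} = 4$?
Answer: $-816$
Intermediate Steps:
$U{\left(O,u \right)} = O u$
$R{\left(E,T \right)} = 25$ ($R{\left(E,T \right)} = \left(-5\right) \left(-5\right) = 25$)
$\left(g{\left(8 \right)} + R{\left(-1,j{\left(-4 \right)} \right)}\right) \left(-48\right) = \left(\left(-1\right) 8 + 25\right) \left(-48\right) = \left(-8 + 25\right) \left(-48\right) = 17 \left(-48\right) = -816$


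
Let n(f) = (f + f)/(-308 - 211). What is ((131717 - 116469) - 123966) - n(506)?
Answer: -56423630/519 ≈ -1.0872e+5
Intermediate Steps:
n(f) = -2*f/519 (n(f) = (2*f)/(-519) = (2*f)*(-1/519) = -2*f/519)
((131717 - 116469) - 123966) - n(506) = ((131717 - 116469) - 123966) - (-2)*506/519 = (15248 - 123966) - 1*(-1012/519) = -108718 + 1012/519 = -56423630/519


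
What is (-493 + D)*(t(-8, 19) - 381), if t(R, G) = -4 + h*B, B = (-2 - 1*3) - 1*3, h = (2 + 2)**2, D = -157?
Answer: 333450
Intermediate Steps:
h = 16 (h = 4**2 = 16)
B = -8 (B = (-2 - 3) - 3 = -5 - 3 = -8)
t(R, G) = -132 (t(R, G) = -4 + 16*(-8) = -4 - 128 = -132)
(-493 + D)*(t(-8, 19) - 381) = (-493 - 157)*(-132 - 381) = -650*(-513) = 333450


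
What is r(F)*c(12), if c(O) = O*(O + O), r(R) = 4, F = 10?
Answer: 1152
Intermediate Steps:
c(O) = 2*O² (c(O) = O*(2*O) = 2*O²)
r(F)*c(12) = 4*(2*12²) = 4*(2*144) = 4*288 = 1152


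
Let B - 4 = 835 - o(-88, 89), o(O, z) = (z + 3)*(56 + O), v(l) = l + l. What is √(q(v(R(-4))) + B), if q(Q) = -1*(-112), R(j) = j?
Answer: √3895 ≈ 62.410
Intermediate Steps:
v(l) = 2*l
q(Q) = 112
o(O, z) = (3 + z)*(56 + O)
B = 3783 (B = 4 + (835 - (168 + 3*(-88) + 56*89 - 88*89)) = 4 + (835 - (168 - 264 + 4984 - 7832)) = 4 + (835 - 1*(-2944)) = 4 + (835 + 2944) = 4 + 3779 = 3783)
√(q(v(R(-4))) + B) = √(112 + 3783) = √3895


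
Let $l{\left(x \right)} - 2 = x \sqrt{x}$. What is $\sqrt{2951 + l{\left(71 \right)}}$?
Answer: $\sqrt{2953 + 71 \sqrt{71}} \approx 59.592$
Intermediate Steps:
$l{\left(x \right)} = 2 + x^{\frac{3}{2}}$ ($l{\left(x \right)} = 2 + x \sqrt{x} = 2 + x^{\frac{3}{2}}$)
$\sqrt{2951 + l{\left(71 \right)}} = \sqrt{2951 + \left(2 + 71^{\frac{3}{2}}\right)} = \sqrt{2951 + \left(2 + 71 \sqrt{71}\right)} = \sqrt{2953 + 71 \sqrt{71}}$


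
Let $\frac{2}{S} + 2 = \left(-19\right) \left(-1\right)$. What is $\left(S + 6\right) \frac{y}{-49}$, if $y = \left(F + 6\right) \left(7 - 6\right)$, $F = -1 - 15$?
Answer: $\frac{1040}{833} \approx 1.2485$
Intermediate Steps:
$S = \frac{2}{17}$ ($S = \frac{2}{-2 - -19} = \frac{2}{-2 + 19} = \frac{2}{17} \approx 0.11765$)
$F = -16$ ($F = -1 - 15 = -16$)
$y = -10$ ($y = \left(-16 + 6\right) \left(7 - 6\right) = \left(-10\right) 1 = -10$)
$\left(S + 6\right) \frac{y}{-49} = \left(\frac{2}{17} + 6\right) \left(- \frac{10}{-49}\right) = \frac{104 \left(\left(-10\right) \left(- \frac{1}{49}\right)\right)}{17} = \frac{104}{17} \cdot \frac{10}{49} = \frac{1040}{833}$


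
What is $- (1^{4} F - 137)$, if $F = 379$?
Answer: $-242$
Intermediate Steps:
$- (1^{4} F - 137) = - (1^{4} \cdot 379 - 137) = - (1 \cdot 379 - 137) = - (379 - 137) = \left(-1\right) 242 = -242$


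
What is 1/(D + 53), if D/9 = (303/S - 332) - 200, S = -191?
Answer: -191/907112 ≈ -0.00021056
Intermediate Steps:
D = -917235/191 (D = 9*((303/(-191) - 332) - 200) = 9*((303*(-1/191) - 332) - 200) = 9*((-303/191 - 332) - 200) = 9*(-63715/191 - 200) = 9*(-101915/191) = -917235/191 ≈ -4802.3)
1/(D + 53) = 1/(-917235/191 + 53) = 1/(-907112/191) = -191/907112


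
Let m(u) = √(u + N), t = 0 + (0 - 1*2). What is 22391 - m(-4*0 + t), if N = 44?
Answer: 22391 - √42 ≈ 22385.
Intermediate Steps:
t = -2 (t = 0 + (0 - 2) = 0 - 2 = -2)
m(u) = √(44 + u) (m(u) = √(u + 44) = √(44 + u))
22391 - m(-4*0 + t) = 22391 - √(44 + (-4*0 - 2)) = 22391 - √(44 + (0 - 2)) = 22391 - √(44 - 2) = 22391 - √42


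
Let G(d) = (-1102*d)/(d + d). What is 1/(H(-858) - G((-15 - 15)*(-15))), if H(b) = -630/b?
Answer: 143/78898 ≈ 0.0018125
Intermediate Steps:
G(d) = -551 (G(d) = (-1102*d)/((2*d)) = (-1102*d)*(1/(2*d)) = -551)
1/(H(-858) - G((-15 - 15)*(-15))) = 1/(-630/(-858) - 1*(-551)) = 1/(-630*(-1/858) + 551) = 1/(105/143 + 551) = 1/(78898/143) = 143/78898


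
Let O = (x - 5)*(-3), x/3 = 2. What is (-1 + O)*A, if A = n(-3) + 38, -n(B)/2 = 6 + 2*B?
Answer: -152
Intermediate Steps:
x = 6 (x = 3*2 = 6)
n(B) = -12 - 4*B (n(B) = -2*(6 + 2*B) = -12 - 4*B)
O = -3 (O = (6 - 5)*(-3) = 1*(-3) = -3)
A = 38 (A = (-12 - 4*(-3)) + 38 = (-12 + 12) + 38 = 0 + 38 = 38)
(-1 + O)*A = (-1 - 3)*38 = -4*38 = -152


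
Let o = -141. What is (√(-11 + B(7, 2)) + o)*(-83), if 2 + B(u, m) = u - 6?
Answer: 11703 - 166*I*√3 ≈ 11703.0 - 287.52*I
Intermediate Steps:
B(u, m) = -8 + u (B(u, m) = -2 + (u - 6) = -2 + (-6 + u) = -8 + u)
(√(-11 + B(7, 2)) + o)*(-83) = (√(-11 + (-8 + 7)) - 141)*(-83) = (√(-11 - 1) - 141)*(-83) = (√(-12) - 141)*(-83) = (2*I*√3 - 141)*(-83) = (-141 + 2*I*√3)*(-83) = 11703 - 166*I*√3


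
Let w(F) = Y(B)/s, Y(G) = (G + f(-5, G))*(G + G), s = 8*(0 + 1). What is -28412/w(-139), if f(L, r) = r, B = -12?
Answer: -7103/18 ≈ -394.61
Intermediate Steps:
s = 8 (s = 8*1 = 8)
Y(G) = 4*G**2 (Y(G) = (G + G)*(G + G) = (2*G)*(2*G) = 4*G**2)
w(F) = 72 (w(F) = (4*(-12)**2)/8 = (4*144)*(1/8) = 576*(1/8) = 72)
-28412/w(-139) = -28412/72 = -28412*1/72 = -7103/18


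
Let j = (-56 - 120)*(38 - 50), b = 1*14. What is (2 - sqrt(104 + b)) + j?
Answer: 2114 - sqrt(118) ≈ 2103.1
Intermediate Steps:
b = 14
j = 2112 (j = -176*(-12) = 2112)
(2 - sqrt(104 + b)) + j = (2 - sqrt(104 + 14)) + 2112 = (2 - sqrt(118)) + 2112 = 2114 - sqrt(118)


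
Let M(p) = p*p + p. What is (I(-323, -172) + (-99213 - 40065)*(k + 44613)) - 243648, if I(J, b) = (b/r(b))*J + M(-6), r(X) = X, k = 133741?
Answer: -24841032353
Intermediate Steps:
M(p) = p + p² (M(p) = p² + p = p + p²)
I(J, b) = 30 + J (I(J, b) = (b/b)*J - 6*(1 - 6) = 1*J - 6*(-5) = J + 30 = 30 + J)
(I(-323, -172) + (-99213 - 40065)*(k + 44613)) - 243648 = ((30 - 323) + (-99213 - 40065)*(133741 + 44613)) - 243648 = (-293 - 139278*178354) - 243648 = (-293 - 24840788412) - 243648 = -24840788705 - 243648 = -24841032353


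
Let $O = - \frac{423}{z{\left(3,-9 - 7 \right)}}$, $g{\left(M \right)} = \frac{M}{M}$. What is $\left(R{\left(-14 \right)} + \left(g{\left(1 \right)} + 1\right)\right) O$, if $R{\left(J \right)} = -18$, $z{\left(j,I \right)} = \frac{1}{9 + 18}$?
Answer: $182736$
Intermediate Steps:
$g{\left(M \right)} = 1$
$z{\left(j,I \right)} = \frac{1}{27}$
$O = -11421$ ($O = - 423 \frac{1}{\frac{1}{27}} = \left(-423\right) 27 = -11421$)
$\left(R{\left(-14 \right)} + \left(g{\left(1 \right)} + 1\right)\right) O = \left(-18 + \left(1 + 1\right)\right) \left(-11421\right) = \left(-18 + 2\right) \left(-11421\right) = \left(-16\right) \left(-11421\right) = 182736$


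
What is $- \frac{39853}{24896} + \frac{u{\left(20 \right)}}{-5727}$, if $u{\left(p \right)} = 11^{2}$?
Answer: $- \frac{231250547}{142579392} \approx -1.6219$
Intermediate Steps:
$u{\left(p \right)} = 121$
$- \frac{39853}{24896} + \frac{u{\left(20 \right)}}{-5727} = - \frac{39853}{24896} + \frac{121}{-5727} = \left(-39853\right) \frac{1}{24896} + 121 \left(- \frac{1}{5727}\right) = - \frac{39853}{24896} - \frac{121}{5727} = - \frac{231250547}{142579392}$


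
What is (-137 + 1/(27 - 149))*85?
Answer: -1420775/122 ≈ -11646.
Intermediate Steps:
(-137 + 1/(27 - 149))*85 = (-137 + 1/(-122))*85 = (-137 - 1/122)*85 = -16715/122*85 = -1420775/122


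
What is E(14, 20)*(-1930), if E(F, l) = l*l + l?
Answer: -810600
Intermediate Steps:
E(F, l) = l + l² (E(F, l) = l² + l = l + l²)
E(14, 20)*(-1930) = (20*(1 + 20))*(-1930) = (20*21)*(-1930) = 420*(-1930) = -810600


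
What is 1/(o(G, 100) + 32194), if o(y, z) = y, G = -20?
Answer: 1/32174 ≈ 3.1081e-5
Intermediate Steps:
1/(o(G, 100) + 32194) = 1/(-20 + 32194) = 1/32174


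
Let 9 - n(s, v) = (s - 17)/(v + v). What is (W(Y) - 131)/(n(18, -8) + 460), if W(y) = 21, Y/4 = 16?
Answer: -352/1501 ≈ -0.23451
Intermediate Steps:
Y = 64 (Y = 4*16 = 64)
n(s, v) = 9 - (-17 + s)/(2*v) (n(s, v) = 9 - (s - 17)/(v + v) = 9 - (-17 + s)/(2*v))
(W(Y) - 131)/(n(18, -8) + 460) = (21 - 131)/((1/2)*(17 - 1*18 + 18*(-8))/(-8) + 460) = -110/((1/2)*(-1/8)*(17 - 18 - 144) + 460) = -110/((1/2)*(-1/8)*(-145) + 460) = -110/(145/16 + 460) = -110/7505/16 = -110*16/7505 = -352/1501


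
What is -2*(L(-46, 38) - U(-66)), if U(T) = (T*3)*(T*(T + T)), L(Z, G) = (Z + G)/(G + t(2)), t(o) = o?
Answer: -17249758/5 ≈ -3.4500e+6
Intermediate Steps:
L(Z, G) = (G + Z)/(2 + G) (L(Z, G) = (Z + G)/(G + 2) = (G + Z)/(2 + G))
U(T) = 6*T³ (U(T) = (3*T)*(T*(2*T)) = (3*T)*(2*T²) = 6*T³)
-2*(L(-46, 38) - U(-66)) = -2*((38 - 46)/(2 + 38) - 6*(-66)³) = -2*(-8/40 - 6*(-287496)) = -2*((1/40)*(-8) - 1*(-1724976)) = -2*(-⅕ + 1724976) = -2*8624879/5 = -17249758/5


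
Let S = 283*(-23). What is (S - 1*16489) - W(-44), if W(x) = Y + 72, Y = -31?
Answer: -23039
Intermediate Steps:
W(x) = 41 (W(x) = -31 + 72 = 41)
S = -6509
(S - 1*16489) - W(-44) = (-6509 - 1*16489) - 1*41 = (-6509 - 16489) - 41 = -22998 - 41 = -23039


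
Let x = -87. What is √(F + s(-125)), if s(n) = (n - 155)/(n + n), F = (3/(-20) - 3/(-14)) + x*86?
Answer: 23*I*√69293/70 ≈ 86.492*I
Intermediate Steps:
F = -1047471/140 (F = (3/(-20) - 3/(-14)) - 87*86 = (3*(-1/20) - 3*(-1/14)) - 7482 = (-3/20 + 3/14) - 7482 = 9/140 - 7482 = -1047471/140 ≈ -7481.9)
s(n) = (-155 + n)/(2*n) (s(n) = (-155 + n)/((2*n)) = (-155 + n)*(1/(2*n)) = (-155 + n)/(2*n))
√(F + s(-125)) = √(-1047471/140 + (½)*(-155 - 125)/(-125)) = √(-1047471/140 + (½)*(-1/125)*(-280)) = √(-1047471/140 + 28/25) = √(-5236571/700) = 23*I*√69293/70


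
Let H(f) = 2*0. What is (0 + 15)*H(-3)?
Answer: 0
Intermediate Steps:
H(f) = 0
(0 + 15)*H(-3) = (0 + 15)*0 = 15*0 = 0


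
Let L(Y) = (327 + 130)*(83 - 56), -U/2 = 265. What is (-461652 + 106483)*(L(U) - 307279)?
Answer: 104753544860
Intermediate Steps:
U = -530 (U = -2*265 = -530)
L(Y) = 12339 (L(Y) = 457*27 = 12339)
(-461652 + 106483)*(L(U) - 307279) = (-461652 + 106483)*(12339 - 307279) = -355169*(-294940) = 104753544860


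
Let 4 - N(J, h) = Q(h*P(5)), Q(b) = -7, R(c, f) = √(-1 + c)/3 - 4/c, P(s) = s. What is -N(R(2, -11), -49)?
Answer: -11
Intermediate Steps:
R(c, f) = -4/c + √(-1 + c)/3 (R(c, f) = √(-1 + c)*(⅓) - 4/c = √(-1 + c)/3 - 4/c = -4/c + √(-1 + c)/3)
N(J, h) = 11 (N(J, h) = 4 - 1*(-7) = 4 + 7 = 11)
-N(R(2, -11), -49) = -1*11 = -11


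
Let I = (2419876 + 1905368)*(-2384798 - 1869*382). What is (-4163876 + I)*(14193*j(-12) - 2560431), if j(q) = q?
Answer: 36599874243058573980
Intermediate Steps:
I = -13402875796464 (I = 4325244*(-2384798 - 713958) = 4325244*(-3098756) = -13402875796464)
(-4163876 + I)*(14193*j(-12) - 2560431) = (-4163876 - 13402875796464)*(14193*(-12) - 2560431) = -13402879960340*(-170316 - 2560431) = -13402879960340*(-2730747) = 36599874243058573980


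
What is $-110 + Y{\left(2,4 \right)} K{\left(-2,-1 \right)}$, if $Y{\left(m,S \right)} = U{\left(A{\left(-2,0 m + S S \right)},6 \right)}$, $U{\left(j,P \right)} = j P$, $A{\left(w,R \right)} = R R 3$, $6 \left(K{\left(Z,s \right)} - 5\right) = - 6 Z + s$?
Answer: $31378$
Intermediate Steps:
$K{\left(Z,s \right)} = 5 - Z + \frac{s}{6}$ ($K{\left(Z,s \right)} = 5 + \frac{- 6 Z + s}{6} = 5 + \frac{s - 6 Z}{6} = 5 - \left(Z - \frac{s}{6}\right) = 5 - Z + \frac{s}{6}$)
$A{\left(w,R \right)} = 3 R^{2}$ ($A{\left(w,R \right)} = R^{2} \cdot 3 = 3 R^{2}$)
$U{\left(j,P \right)} = P j$
$Y{\left(m,S \right)} = 18 S^{4}$ ($Y{\left(m,S \right)} = 6 \cdot 3 \left(0 m + S S\right)^{2} = 6 \cdot 3 \left(0 + S^{2}\right)^{2} = 6 \cdot 3 \left(S^{2}\right)^{2} = 6 \cdot 3 S^{4} = 18 S^{4}$)
$-110 + Y{\left(2,4 \right)} K{\left(-2,-1 \right)} = -110 + 18 \cdot 4^{4} \left(5 - -2 + \frac{1}{6} \left(-1\right)\right) = -110 + 18 \cdot 256 \left(5 + 2 - \frac{1}{6}\right) = -110 + 4608 \cdot \frac{41}{6} = -110 + 31488 = 31378$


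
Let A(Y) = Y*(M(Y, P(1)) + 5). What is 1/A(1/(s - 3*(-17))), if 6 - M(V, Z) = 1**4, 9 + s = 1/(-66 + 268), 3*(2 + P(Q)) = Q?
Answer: 1697/404 ≈ 4.2005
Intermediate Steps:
P(Q) = -2 + Q/3
s = -1817/202 (s = -9 + 1/(-66 + 268) = -9 + 1/202 = -1817/202 ≈ -8.9951)
M(V, Z) = 5 (M(V, Z) = 6 - 1*1**4 = 6 - 1*1 = 6 - 1 = 5)
A(Y) = 10*Y (A(Y) = Y*(5 + 5) = Y*10 = 10*Y)
1/A(1/(s - 3*(-17))) = 1/(10/(-1817/202 - 3*(-17))) = 1/(10/(-1817/202 + 51)) = 1/(10/(8485/202)) = 1/(10*(202/8485)) = 1/(404/1697) = 1697/404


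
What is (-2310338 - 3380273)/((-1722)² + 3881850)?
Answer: -5690611/6847134 ≈ -0.83109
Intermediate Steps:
(-2310338 - 3380273)/((-1722)² + 3881850) = -5690611/(2965284 + 3881850) = -5690611/6847134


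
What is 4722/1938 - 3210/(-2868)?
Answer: 548991/154394 ≈ 3.5558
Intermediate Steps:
4722/1938 - 3210/(-2868) = 4722*(1/1938) - 3210*(-1/2868) = 787/323 + 535/478 = 548991/154394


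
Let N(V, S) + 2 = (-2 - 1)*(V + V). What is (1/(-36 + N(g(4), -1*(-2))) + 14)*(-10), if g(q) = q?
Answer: -4335/31 ≈ -139.84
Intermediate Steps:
N(V, S) = -2 - 6*V (N(V, S) = -2 + (-2 - 1)*(V + V) = -2 - 6*V)
(1/(-36 + N(g(4), -1*(-2))) + 14)*(-10) = (1/(-36 + (-2 - 6*4)) + 14)*(-10) = (1/(-36 + (-2 - 24)) + 14)*(-10) = (1/(-36 - 26) + 14)*(-10) = (1/(-62) + 14)*(-10) = (-1/62 + 14)*(-10) = (867/62)*(-10) = -4335/31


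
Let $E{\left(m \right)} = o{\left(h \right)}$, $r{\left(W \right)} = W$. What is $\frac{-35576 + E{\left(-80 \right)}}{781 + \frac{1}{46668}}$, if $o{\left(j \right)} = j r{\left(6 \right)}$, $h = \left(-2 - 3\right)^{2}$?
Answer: $- \frac{1653260568}{36447709} \approx -45.36$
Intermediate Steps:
$h = 25$ ($h = \left(-5\right)^{2} = 25$)
$o{\left(j \right)} = 6 j$ ($o{\left(j \right)} = j 6 = 6 j$)
$E{\left(m \right)} = 150$ ($E{\left(m \right)} = 6 \cdot 25 = 150$)
$\frac{-35576 + E{\left(-80 \right)}}{781 + \frac{1}{46668}} = \frac{-35576 + 150}{781 + \frac{1}{46668}} = - \frac{35426}{781 + \frac{1}{46668}} = - \frac{35426}{\frac{36447709}{46668}} = \left(-35426\right) \frac{46668}{36447709} = - \frac{1653260568}{36447709}$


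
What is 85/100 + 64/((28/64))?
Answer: 20599/140 ≈ 147.14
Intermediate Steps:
85/100 + 64/((28/64)) = 85*(1/100) + 64/((28*(1/64))) = 17/20 + 64/(7/16) = 17/20 + 64*(16/7) = 17/20 + 1024/7 = 20599/140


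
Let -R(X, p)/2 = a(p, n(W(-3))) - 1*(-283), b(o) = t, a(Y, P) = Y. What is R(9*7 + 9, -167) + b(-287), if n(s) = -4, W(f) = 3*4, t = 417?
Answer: 185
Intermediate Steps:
W(f) = 12
b(o) = 417
R(X, p) = -566 - 2*p (R(X, p) = -2*(p - 1*(-283)) = -2*(p + 283) = -2*(283 + p) = -566 - 2*p)
R(9*7 + 9, -167) + b(-287) = (-566 - 2*(-167)) + 417 = (-566 + 334) + 417 = -232 + 417 = 185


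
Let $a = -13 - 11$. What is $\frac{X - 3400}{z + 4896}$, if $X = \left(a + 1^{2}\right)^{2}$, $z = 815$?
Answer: $- \frac{2871}{5711} \approx -0.50271$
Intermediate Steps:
$a = -24$ ($a = -13 - 11 = -24$)
$X = 529$ ($X = \left(-24 + 1^{2}\right)^{2} = \left(-24 + 1\right)^{2} = \left(-23\right)^{2} = 529$)
$\frac{X - 3400}{z + 4896} = \frac{529 - 3400}{815 + 4896} = - \frac{2871}{5711}$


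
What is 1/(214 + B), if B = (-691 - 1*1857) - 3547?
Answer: -1/5881 ≈ -0.00017004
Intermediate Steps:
B = -6095 (B = (-691 - 1857) - 3547 = -2548 - 3547 = -6095)
1/(214 + B) = 1/(214 - 6095) = 1/(-5881) = -1/5881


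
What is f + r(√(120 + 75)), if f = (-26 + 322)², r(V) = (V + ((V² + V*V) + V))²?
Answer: 240496 + 1560*√195 ≈ 2.6228e+5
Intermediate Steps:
r(V) = (2*V + 2*V²)² (r(V) = (V + ((V² + V²) + V))² = (V + (2*V² + V))² = (V + (V + 2*V²))² = (2*V + 2*V²)²)
f = 87616 (f = 296² = 87616)
f + r(√(120 + 75)) = 87616 + 4*(√(120 + 75))²*(1 + √(120 + 75))² = 87616 + 4*(√195)²*(1 + √195)² = 87616 + 4*195*(1 + √195)² = 87616 + 780*(1 + √195)²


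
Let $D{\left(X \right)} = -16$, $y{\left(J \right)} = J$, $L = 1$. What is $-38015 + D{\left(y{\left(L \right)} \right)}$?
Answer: $-38031$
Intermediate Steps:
$-38015 + D{\left(y{\left(L \right)} \right)} = -38015 - 16 = -38031$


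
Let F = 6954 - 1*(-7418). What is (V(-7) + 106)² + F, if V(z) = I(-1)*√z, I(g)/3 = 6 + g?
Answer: 24033 + 3180*I*√7 ≈ 24033.0 + 8413.5*I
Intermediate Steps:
I(g) = 18 + 3*g (I(g) = 3*(6 + g) = 18 + 3*g)
F = 14372 (F = 6954 + 7418 = 14372)
V(z) = 15*√z (V(z) = (18 + 3*(-1))*√z = (18 - 3)*√z = 15*√z)
(V(-7) + 106)² + F = (15*√(-7) + 106)² + 14372 = (15*(I*√7) + 106)² + 14372 = (15*I*√7 + 106)² + 14372 = (106 + 15*I*√7)² + 14372 = 14372 + (106 + 15*I*√7)²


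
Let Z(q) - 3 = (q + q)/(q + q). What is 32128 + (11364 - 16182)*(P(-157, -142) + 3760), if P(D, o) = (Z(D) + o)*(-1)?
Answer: -18748436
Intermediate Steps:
Z(q) = 4 (Z(q) = 3 + (q + q)/(q + q) = 3 + (2*q)/((2*q)) = 3 + (2*q)*(1/(2*q)) = 3 + 1 = 4)
P(D, o) = -4 - o (P(D, o) = (4 + o)*(-1) = -4 - o)
32128 + (11364 - 16182)*(P(-157, -142) + 3760) = 32128 + (11364 - 16182)*((-4 - 1*(-142)) + 3760) = 32128 - 4818*((-4 + 142) + 3760) = 32128 - 4818*(138 + 3760) = 32128 - 4818*3898 = 32128 - 18780564 = -18748436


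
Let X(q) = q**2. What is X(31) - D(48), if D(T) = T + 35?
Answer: 878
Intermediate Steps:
D(T) = 35 + T
X(31) - D(48) = 31**2 - (35 + 48) = 961 - 1*83 = 961 - 83 = 878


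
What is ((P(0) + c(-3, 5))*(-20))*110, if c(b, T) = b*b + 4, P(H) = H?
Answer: -28600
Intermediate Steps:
c(b, T) = 4 + b² (c(b, T) = b² + 4 = 4 + b²)
((P(0) + c(-3, 5))*(-20))*110 = ((0 + (4 + (-3)²))*(-20))*110 = ((0 + (4 + 9))*(-20))*110 = ((0 + 13)*(-20))*110 = (13*(-20))*110 = -260*110 = -28600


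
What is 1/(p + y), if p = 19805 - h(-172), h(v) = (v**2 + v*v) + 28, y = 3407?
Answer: -1/35984 ≈ -2.7790e-5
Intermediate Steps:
h(v) = 28 + 2*v**2 (h(v) = (v**2 + v**2) + 28 = 2*v**2 + 28 = 28 + 2*v**2)
p = -39391 (p = 19805 - (28 + 2*(-172)**2) = 19805 - (28 + 2*29584) = 19805 - (28 + 59168) = 19805 - 1*59196 = 19805 - 59196 = -39391)
1/(p + y) = 1/(-39391 + 3407) = 1/(-35984) = -1/35984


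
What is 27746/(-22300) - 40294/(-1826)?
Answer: 211973001/10179950 ≈ 20.823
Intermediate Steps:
27746/(-22300) - 40294/(-1826) = 27746*(-1/22300) - 40294*(-1/1826) = -13873/11150 + 20147/913 = 211973001/10179950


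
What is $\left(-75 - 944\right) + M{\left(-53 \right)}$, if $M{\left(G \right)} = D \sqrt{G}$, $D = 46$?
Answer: $-1019 + 46 i \sqrt{53} \approx -1019.0 + 334.89 i$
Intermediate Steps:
$M{\left(G \right)} = 46 \sqrt{G}$
$\left(-75 - 944\right) + M{\left(-53 \right)} = \left(-75 - 944\right) + 46 \sqrt{-53} = -1019 + 46 i \sqrt{53}$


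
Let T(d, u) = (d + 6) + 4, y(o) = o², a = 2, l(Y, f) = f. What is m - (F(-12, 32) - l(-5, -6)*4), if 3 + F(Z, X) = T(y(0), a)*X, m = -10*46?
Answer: -801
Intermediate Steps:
m = -460
T(d, u) = 10 + d (T(d, u) = (6 + d) + 4 = 10 + d)
F(Z, X) = -3 + 10*X (F(Z, X) = -3 + (10 + 0²)*X = -3 + (10 + 0)*X = -3 + 10*X)
m - (F(-12, 32) - l(-5, -6)*4) = -460 - ((-3 + 10*32) - (-6)*4) = -460 - ((-3 + 320) - 1*(-24)) = -460 - (317 + 24) = -460 - 1*341 = -460 - 341 = -801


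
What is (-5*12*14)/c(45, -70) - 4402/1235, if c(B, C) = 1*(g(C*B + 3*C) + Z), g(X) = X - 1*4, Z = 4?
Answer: -16373/4940 ≈ -3.3144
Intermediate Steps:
g(X) = -4 + X (g(X) = X - 4 = -4 + X)
c(B, C) = 3*C + B*C (c(B, C) = 1*((-4 + (C*B + 3*C)) + 4) = 1*((-4 + (B*C + 3*C)) + 4) = 1*((-4 + (3*C + B*C)) + 4) = 1*((-4 + 3*C + B*C) + 4) = 1*(3*C + B*C) = 3*C + B*C)
(-5*12*14)/c(45, -70) - 4402/1235 = (-5*12*14)/((-70*(3 + 45))) - 4402/1235 = (-60*14)/((-70*48)) - 4402*1/1235 = -840/(-3360) - 4402/1235 = -840*(-1/3360) - 4402/1235 = 1/4 - 4402/1235 = -16373/4940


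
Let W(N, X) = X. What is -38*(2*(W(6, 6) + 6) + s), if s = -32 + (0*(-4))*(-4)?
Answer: 304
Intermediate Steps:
s = -32 (s = -32 + 0*(-4) = -32 + 0 = -32)
-38*(2*(W(6, 6) + 6) + s) = -38*(2*(6 + 6) - 32) = -38*(2*12 - 32) = -38*(24 - 32) = -38*(-8) = 304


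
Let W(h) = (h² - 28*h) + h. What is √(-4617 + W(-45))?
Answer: 9*I*√17 ≈ 37.108*I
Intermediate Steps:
W(h) = h² - 27*h
√(-4617 + W(-45)) = √(-4617 - 45*(-27 - 45)) = √(-4617 - 45*(-72)) = √(-4617 + 3240) = √(-1377) = 9*I*√17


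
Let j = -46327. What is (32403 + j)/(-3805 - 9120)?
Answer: 13924/12925 ≈ 1.0773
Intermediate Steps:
(32403 + j)/(-3805 - 9120) = (32403 - 46327)/(-3805 - 9120) = -13924/(-12925) = -13924*(-1/12925) = 13924/12925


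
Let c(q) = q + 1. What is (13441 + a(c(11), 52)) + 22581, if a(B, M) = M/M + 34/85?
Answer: 180117/5 ≈ 36023.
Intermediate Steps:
c(q) = 1 + q
a(B, M) = 7/5 (a(B, M) = 1 + 34*(1/85) = 1 + ⅖ = 7/5)
(13441 + a(c(11), 52)) + 22581 = (13441 + 7/5) + 22581 = 67212/5 + 22581 = 180117/5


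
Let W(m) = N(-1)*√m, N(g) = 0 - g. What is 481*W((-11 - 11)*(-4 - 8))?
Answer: 962*√66 ≈ 7815.3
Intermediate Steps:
N(g) = -g
W(m) = √m (W(m) = (-1*(-1))*√m = 1*√m = √m)
481*W((-11 - 11)*(-4 - 8)) = 481*√((-11 - 11)*(-4 - 8)) = 481*√(-22*(-12)) = 481*√264 = 481*(2*√66) = 962*√66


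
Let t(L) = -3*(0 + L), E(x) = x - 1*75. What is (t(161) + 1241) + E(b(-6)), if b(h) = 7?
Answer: 690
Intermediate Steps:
E(x) = -75 + x (E(x) = x - 75 = -75 + x)
t(L) = -3*L
(t(161) + 1241) + E(b(-6)) = (-3*161 + 1241) + (-75 + 7) = (-483 + 1241) - 68 = 758 - 68 = 690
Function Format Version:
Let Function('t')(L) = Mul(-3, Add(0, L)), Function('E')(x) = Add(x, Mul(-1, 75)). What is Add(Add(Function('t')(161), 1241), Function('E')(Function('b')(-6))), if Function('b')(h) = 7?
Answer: 690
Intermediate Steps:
Function('E')(x) = Add(-75, x) (Function('E')(x) = Add(x, -75) = Add(-75, x))
Function('t')(L) = Mul(-3, L)
Add(Add(Function('t')(161), 1241), Function('E')(Function('b')(-6))) = Add(Add(Mul(-3, 161), 1241), Add(-75, 7)) = Add(Add(-483, 1241), -68) = Add(758, -68) = 690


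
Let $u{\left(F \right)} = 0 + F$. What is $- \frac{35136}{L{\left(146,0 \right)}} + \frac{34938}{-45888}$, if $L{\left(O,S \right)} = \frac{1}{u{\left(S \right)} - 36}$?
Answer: $\frac{9673918785}{7648} \approx 1.2649 \cdot 10^{6}$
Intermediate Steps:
$u{\left(F \right)} = F$
$L{\left(O,S \right)} = \frac{1}{-36 + S}$ ($L{\left(O,S \right)} = \frac{1}{S - 36} = \frac{1}{-36 + S}$)
$- \frac{35136}{L{\left(146,0 \right)}} + \frac{34938}{-45888} = - \frac{35136}{\frac{1}{-36 + 0}} + \frac{34938}{-45888} = - \frac{35136}{\frac{1}{-36}} + 34938 \left(- \frac{1}{45888}\right) = - \frac{35136}{- \frac{1}{36}} - \frac{5823}{7648} = \left(-35136\right) \left(-36\right) - \frac{5823}{7648} = 1264896 - \frac{5823}{7648} = \frac{9673918785}{7648}$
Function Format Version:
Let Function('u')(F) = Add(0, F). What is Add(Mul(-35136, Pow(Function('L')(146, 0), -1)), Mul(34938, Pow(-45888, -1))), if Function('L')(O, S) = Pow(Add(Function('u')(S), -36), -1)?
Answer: Rational(9673918785, 7648) ≈ 1.2649e+6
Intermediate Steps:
Function('u')(F) = F
Function('L')(O, S) = Pow(Add(-36, S), -1) (Function('L')(O, S) = Pow(Add(S, -36), -1) = Pow(Add(-36, S), -1))
Add(Mul(-35136, Pow(Function('L')(146, 0), -1)), Mul(34938, Pow(-45888, -1))) = Add(Mul(-35136, Pow(Pow(Add(-36, 0), -1), -1)), Mul(34938, Pow(-45888, -1))) = Add(Mul(-35136, Pow(Pow(-36, -1), -1)), Mul(34938, Rational(-1, 45888))) = Add(Mul(-35136, Pow(Rational(-1, 36), -1)), Rational(-5823, 7648)) = Add(Mul(-35136, -36), Rational(-5823, 7648)) = Add(1264896, Rational(-5823, 7648)) = Rational(9673918785, 7648)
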